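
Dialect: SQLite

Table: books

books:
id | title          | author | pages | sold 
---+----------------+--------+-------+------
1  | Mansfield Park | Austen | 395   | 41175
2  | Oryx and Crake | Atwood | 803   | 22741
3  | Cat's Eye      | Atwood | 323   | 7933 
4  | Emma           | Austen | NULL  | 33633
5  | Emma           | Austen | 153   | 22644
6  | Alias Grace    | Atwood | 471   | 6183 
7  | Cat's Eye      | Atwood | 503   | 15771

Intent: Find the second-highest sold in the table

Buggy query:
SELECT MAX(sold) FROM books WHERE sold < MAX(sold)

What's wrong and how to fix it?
Bug: MAX(sold) on the right of the comparison is an aggregate-in-WHERE error

Fix: Compute the overall MAX in a subquery, then take MAX of rows below it

Corrected query:
SELECT MAX(sold) FROM books WHERE sold < (SELECT MAX(sold) FROM books)

Result:
MAX(sold)
---------
33633    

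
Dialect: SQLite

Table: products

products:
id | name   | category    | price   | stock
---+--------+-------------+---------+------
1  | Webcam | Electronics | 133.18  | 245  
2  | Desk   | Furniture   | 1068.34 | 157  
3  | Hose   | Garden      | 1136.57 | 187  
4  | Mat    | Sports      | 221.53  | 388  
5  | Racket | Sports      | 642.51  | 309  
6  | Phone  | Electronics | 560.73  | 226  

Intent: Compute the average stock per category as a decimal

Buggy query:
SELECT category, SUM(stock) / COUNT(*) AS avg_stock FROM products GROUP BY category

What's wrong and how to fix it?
Bug: SUM(stock) and COUNT(*) are both integers; the division truncates the fractional part

Fix: Multiply by 1.0 (or CAST to REAL) to force floating-point division

Corrected query:
SELECT category, SUM(stock) * 1.0 / COUNT(*) AS avg_stock FROM products GROUP BY category

Result:
category    | avg_stock
------------+----------
Electronics | 235.5    
Furniture   | 157      
Garden      | 187      
Sports      | 348.5    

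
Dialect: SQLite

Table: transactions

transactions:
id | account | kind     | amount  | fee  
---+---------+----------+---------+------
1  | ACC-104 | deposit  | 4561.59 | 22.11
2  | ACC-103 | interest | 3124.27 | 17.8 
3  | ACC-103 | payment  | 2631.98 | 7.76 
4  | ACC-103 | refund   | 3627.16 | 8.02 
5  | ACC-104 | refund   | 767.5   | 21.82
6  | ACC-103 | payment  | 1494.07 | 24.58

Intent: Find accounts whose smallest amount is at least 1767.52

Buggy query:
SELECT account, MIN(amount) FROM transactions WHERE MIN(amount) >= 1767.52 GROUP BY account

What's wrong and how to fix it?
Bug: Aggregates like MIN are computed per group after WHERE runs

Fix: Replace WHERE with HAVING after the GROUP BY

Corrected query:
SELECT account, MIN(amount) FROM transactions GROUP BY account HAVING MIN(amount) >= 1767.52

Result:
(no rows)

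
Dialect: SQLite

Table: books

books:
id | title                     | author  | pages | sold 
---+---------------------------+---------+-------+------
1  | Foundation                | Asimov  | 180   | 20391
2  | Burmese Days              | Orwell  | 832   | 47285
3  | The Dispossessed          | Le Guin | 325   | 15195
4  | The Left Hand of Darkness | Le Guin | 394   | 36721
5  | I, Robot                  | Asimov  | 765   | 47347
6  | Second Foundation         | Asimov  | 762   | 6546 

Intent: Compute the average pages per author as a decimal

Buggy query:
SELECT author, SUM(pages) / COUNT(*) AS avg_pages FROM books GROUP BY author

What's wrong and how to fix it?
Bug: SUM(pages) and COUNT(*) are both integers; the division truncates the fractional part

Fix: Multiply by 1.0 (or CAST to REAL) to force floating-point division

Corrected query:
SELECT author, SUM(pages) * 1.0 / COUNT(*) AS avg_pages FROM books GROUP BY author

Result:
author  | avg_pages
--------+----------
Asimov  | 569      
Le Guin | 359.5    
Orwell  | 832      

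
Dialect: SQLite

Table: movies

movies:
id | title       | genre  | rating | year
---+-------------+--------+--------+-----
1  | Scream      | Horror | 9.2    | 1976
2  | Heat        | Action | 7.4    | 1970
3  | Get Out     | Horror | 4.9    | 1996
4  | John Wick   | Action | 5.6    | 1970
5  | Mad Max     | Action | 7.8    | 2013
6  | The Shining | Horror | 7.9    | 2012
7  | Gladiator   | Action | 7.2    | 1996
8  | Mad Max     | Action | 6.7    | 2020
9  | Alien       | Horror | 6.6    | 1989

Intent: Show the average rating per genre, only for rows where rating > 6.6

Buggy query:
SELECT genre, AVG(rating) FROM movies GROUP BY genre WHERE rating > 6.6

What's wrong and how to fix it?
Bug: Row-level WHERE must come before GROUP BY in the clause order

Fix: Place WHERE between FROM and GROUP BY

Corrected query:
SELECT genre, AVG(rating) FROM movies WHERE rating > 6.6 GROUP BY genre

Result:
genre  | AVG(rating)
-------+------------
Action | 7.275      
Horror | 8.55       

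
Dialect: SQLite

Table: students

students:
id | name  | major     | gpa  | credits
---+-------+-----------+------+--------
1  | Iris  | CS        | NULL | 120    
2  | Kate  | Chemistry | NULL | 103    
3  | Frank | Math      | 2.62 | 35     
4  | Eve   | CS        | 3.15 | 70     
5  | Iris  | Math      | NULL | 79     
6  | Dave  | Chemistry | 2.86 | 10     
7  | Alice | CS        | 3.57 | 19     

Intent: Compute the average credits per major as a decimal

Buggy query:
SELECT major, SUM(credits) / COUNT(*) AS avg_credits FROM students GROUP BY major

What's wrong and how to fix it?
Bug: Both operands are integers, so '/' performs integer division and truncates

Fix: Multiply by 1.0 (or CAST to REAL) to force floating-point division

Corrected query:
SELECT major, SUM(credits) * 1.0 / COUNT(*) AS avg_credits FROM students GROUP BY major

Result:
major     | avg_credits
----------+------------
CS        | 69.666667  
Chemistry | 56.5       
Math      | 57         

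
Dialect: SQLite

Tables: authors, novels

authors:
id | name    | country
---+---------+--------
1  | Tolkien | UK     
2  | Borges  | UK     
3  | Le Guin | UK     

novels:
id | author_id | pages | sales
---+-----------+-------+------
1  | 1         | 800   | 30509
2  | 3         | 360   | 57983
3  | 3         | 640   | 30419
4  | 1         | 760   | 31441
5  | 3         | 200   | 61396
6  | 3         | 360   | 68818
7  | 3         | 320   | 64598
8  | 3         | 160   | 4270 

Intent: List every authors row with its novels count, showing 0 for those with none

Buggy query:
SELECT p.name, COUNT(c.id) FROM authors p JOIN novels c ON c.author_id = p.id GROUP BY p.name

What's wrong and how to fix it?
Bug: INNER JOIN drops authors rows that have no matching novels rows

Fix: Use LEFT JOIN so parents without children still appear (COUNT(c.id) gives 0)

Corrected query:
SELECT p.name, COUNT(c.id) FROM authors p LEFT JOIN novels c ON c.author_id = p.id GROUP BY p.name

Result:
name    | COUNT(c.id)
--------+------------
Borges  | 0          
Le Guin | 6          
Tolkien | 2          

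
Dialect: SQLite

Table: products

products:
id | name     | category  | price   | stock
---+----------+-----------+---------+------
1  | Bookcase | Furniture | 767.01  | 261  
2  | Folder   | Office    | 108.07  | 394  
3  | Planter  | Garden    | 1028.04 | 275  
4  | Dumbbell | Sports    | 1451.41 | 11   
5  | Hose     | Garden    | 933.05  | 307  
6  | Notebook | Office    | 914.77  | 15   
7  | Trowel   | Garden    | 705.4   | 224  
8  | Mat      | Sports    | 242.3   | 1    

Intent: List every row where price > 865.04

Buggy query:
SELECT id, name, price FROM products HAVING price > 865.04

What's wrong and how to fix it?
Bug: HAVING filters the output of aggregation, but this query has no GROUP BY and no aggregate functions, so SQLite rejects it (HAVING clause on a non-aggregate query); the condition here is per row

Fix: Replace HAVING with WHERE since the condition applies to individual rows

Corrected query:
SELECT id, name, price FROM products WHERE price > 865.04

Result:
id | name     | price  
---+----------+--------
3  | Planter  | 1028.04
4  | Dumbbell | 1451.41
5  | Hose     | 933.05 
6  | Notebook | 914.77 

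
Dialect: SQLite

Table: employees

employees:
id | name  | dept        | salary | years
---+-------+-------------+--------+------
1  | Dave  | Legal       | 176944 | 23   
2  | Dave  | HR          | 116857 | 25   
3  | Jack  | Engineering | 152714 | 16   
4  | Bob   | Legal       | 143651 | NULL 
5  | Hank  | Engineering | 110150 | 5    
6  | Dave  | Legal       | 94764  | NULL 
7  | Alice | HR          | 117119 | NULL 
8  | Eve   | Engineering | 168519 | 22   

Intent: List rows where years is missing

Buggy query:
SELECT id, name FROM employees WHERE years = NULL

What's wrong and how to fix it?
Bug: Comparing to NULL with '=' never matches; NULL = NULL is unknown, not true

Fix: Replace '= NULL' with 'IS NULL'

Corrected query:
SELECT id, name FROM employees WHERE years IS NULL

Result:
id | name 
---+------
4  | Bob  
6  | Dave 
7  | Alice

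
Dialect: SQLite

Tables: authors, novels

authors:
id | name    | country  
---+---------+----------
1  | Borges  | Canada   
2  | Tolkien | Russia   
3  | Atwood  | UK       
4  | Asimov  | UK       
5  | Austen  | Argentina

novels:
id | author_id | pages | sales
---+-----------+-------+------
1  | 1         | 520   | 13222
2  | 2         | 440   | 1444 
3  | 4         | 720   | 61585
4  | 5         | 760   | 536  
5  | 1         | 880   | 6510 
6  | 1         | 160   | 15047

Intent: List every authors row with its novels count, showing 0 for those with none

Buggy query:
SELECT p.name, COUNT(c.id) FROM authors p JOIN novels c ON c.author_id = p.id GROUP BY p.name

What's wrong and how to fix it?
Bug: An inner join excludes parents with zero children

Fix: Switch to LEFT JOIN to retain unmatched parent rows

Corrected query:
SELECT p.name, COUNT(c.id) FROM authors p LEFT JOIN novels c ON c.author_id = p.id GROUP BY p.name

Result:
name    | COUNT(c.id)
--------+------------
Asimov  | 1          
Atwood  | 0          
Austen  | 1          
Borges  | 3          
Tolkien | 1          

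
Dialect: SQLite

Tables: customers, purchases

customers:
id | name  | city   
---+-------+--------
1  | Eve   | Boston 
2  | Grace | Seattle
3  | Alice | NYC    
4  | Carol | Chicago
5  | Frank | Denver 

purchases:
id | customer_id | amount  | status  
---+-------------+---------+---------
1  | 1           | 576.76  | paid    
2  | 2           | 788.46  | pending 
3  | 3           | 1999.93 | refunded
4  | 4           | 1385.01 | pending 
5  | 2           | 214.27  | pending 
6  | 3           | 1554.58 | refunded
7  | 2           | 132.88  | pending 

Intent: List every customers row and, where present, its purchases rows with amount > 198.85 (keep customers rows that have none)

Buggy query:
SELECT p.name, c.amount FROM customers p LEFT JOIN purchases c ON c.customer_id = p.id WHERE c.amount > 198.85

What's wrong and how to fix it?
Bug: Filtering c.amount in WHERE discards the NULL rows produced by LEFT JOIN, turning it into an inner join

Fix: Put 'c.amount > 198.85' in the JOIN's ON clause instead of WHERE

Corrected query:
SELECT p.name, c.amount FROM customers p LEFT JOIN purchases c ON c.customer_id = p.id AND c.amount > 198.85

Result:
name  | amount 
------+--------
Eve   | 576.76 
Grace | 214.27 
Grace | 788.46 
Alice | 1554.58
Alice | 1999.93
Carol | 1385.01
Frank | NULL   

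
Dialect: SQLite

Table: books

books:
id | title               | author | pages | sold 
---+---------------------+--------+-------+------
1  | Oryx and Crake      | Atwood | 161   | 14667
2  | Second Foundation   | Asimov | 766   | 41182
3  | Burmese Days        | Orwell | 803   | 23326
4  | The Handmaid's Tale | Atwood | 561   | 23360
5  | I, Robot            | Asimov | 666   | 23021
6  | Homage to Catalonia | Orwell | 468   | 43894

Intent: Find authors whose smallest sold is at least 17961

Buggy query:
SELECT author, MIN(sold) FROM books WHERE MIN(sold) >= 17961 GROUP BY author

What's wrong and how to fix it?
Bug: Aggregates like MIN are computed per group after WHERE runs

Fix: Use HAVING for the per-group MIN condition

Corrected query:
SELECT author, MIN(sold) FROM books GROUP BY author HAVING MIN(sold) >= 17961

Result:
author | MIN(sold)
-------+----------
Asimov | 23021    
Orwell | 23326    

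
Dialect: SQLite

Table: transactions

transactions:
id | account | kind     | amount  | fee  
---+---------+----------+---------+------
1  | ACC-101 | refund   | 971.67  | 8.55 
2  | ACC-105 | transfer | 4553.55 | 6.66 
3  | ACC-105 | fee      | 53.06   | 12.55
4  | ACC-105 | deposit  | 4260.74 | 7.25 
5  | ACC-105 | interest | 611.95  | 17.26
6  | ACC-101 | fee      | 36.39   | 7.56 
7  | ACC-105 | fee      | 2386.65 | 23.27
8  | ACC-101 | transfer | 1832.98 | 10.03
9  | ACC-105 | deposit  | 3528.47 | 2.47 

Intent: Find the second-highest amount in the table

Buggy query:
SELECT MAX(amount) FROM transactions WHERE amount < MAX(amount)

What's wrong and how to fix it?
Bug: The inner MAX is an aggregate inside WHERE, which is not allowed

Fix: Put the inner MAX in a scalar subquery

Corrected query:
SELECT MAX(amount) FROM transactions WHERE amount < (SELECT MAX(amount) FROM transactions)

Result:
MAX(amount)
-----------
4260.74    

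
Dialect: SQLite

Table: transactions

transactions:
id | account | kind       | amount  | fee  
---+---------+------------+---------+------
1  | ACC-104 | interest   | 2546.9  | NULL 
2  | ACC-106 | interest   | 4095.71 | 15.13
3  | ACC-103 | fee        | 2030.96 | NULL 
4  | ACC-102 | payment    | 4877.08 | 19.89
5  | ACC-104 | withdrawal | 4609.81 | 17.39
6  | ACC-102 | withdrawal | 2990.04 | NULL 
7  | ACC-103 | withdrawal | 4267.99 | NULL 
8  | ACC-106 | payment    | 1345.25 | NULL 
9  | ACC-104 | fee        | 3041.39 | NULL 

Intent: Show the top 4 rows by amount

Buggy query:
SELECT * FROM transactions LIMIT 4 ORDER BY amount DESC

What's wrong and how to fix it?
Bug: ORDER BY cannot follow LIMIT; LIMIT is the final clause

Fix: Sort with ORDER BY, then apply LIMIT

Corrected query:
SELECT * FROM transactions ORDER BY amount DESC LIMIT 4

Result:
id | account | kind       | amount  | fee  
---+---------+------------+---------+------
4  | ACC-102 | payment    | 4877.08 | 19.89
5  | ACC-104 | withdrawal | 4609.81 | 17.39
7  | ACC-103 | withdrawal | 4267.99 | NULL 
2  | ACC-106 | interest   | 4095.71 | 15.13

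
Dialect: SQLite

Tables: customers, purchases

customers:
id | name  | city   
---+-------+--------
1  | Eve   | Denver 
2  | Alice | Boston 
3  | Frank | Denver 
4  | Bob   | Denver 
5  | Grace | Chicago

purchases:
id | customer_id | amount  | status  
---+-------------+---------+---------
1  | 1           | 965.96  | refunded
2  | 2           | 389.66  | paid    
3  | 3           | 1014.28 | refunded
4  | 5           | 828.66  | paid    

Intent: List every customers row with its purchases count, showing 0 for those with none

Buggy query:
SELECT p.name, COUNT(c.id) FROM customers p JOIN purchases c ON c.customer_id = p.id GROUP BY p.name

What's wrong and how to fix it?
Bug: An inner join excludes parents with zero children

Fix: Switch to LEFT JOIN to retain unmatched parent rows

Corrected query:
SELECT p.name, COUNT(c.id) FROM customers p LEFT JOIN purchases c ON c.customer_id = p.id GROUP BY p.name

Result:
name  | COUNT(c.id)
------+------------
Alice | 1          
Bob   | 0          
Eve   | 1          
Frank | 1          
Grace | 1          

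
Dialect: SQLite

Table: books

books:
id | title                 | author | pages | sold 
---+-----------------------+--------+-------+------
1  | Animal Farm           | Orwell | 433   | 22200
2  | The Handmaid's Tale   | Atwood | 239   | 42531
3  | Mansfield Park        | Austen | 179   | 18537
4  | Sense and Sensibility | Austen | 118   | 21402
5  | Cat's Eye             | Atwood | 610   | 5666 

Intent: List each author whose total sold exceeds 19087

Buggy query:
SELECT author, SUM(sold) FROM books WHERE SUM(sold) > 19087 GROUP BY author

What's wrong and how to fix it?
Bug: Aggregate functions cannot appear in a WHERE clause

Fix: Move the aggregate condition to a HAVING clause

Corrected query:
SELECT author, SUM(sold) FROM books GROUP BY author HAVING SUM(sold) > 19087

Result:
author | SUM(sold)
-------+----------
Atwood | 48197    
Austen | 39939    
Orwell | 22200    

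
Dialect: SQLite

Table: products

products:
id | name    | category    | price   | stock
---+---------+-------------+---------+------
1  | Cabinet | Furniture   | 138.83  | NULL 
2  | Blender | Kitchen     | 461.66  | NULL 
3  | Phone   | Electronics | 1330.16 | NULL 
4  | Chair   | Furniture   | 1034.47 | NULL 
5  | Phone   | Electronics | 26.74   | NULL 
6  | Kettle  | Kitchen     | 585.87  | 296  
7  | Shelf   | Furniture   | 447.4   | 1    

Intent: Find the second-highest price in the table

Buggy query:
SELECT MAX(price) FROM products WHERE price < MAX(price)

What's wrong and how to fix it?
Bug: MAX(price) on the right of the comparison is an aggregate-in-WHERE error

Fix: Compute the overall MAX in a subquery, then take MAX of rows below it

Corrected query:
SELECT MAX(price) FROM products WHERE price < (SELECT MAX(price) FROM products)

Result:
MAX(price)
----------
1034.47   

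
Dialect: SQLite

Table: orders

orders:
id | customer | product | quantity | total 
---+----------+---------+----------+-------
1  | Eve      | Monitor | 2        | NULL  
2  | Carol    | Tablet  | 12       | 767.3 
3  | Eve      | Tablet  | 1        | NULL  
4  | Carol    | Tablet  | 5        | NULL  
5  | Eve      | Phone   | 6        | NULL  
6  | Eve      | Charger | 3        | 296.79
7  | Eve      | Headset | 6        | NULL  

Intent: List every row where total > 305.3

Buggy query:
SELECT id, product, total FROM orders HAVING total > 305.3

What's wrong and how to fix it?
Bug: This is a non-aggregate query (no GROUP BY, no aggregates), so in SQLite the HAVING clause is invalid here; a row-level condition belongs in WHERE

Fix: Use WHERE for row-level filtering

Corrected query:
SELECT id, product, total FROM orders WHERE total > 305.3

Result:
id | product | total
---+---------+------
2  | Tablet  | 767.3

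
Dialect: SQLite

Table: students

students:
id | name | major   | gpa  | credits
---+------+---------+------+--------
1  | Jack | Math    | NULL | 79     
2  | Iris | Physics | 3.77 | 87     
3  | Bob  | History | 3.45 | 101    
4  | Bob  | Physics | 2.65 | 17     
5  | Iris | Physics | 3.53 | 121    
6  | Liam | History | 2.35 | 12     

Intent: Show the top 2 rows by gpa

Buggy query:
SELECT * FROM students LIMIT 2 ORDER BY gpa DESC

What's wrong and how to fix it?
Bug: LIMIT must come after ORDER BY

Fix: Swap the clauses: ORDER BY first, then LIMIT

Corrected query:
SELECT * FROM students ORDER BY gpa DESC LIMIT 2

Result:
id | name | major   | gpa  | credits
---+------+---------+------+--------
2  | Iris | Physics | 3.77 | 87     
5  | Iris | Physics | 3.53 | 121    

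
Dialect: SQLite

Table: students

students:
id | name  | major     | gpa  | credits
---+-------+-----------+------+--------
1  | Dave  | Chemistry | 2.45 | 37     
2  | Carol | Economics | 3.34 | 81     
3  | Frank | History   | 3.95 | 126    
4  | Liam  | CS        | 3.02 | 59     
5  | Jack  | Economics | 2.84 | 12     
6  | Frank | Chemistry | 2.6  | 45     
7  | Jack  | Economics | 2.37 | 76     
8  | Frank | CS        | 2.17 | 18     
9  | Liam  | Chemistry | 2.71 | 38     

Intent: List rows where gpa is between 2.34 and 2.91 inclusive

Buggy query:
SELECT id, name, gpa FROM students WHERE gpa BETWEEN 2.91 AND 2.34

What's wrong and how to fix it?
Bug: BETWEEN expects the lower bound first; with 2.91 AND 2.34 the range is empty

Fix: Swap the bounds so the smaller value comes first

Corrected query:
SELECT id, name, gpa FROM students WHERE gpa BETWEEN 2.34 AND 2.91

Result:
id | name  | gpa 
---+-------+-----
1  | Dave  | 2.45
5  | Jack  | 2.84
6  | Frank | 2.6 
7  | Jack  | 2.37
9  | Liam  | 2.71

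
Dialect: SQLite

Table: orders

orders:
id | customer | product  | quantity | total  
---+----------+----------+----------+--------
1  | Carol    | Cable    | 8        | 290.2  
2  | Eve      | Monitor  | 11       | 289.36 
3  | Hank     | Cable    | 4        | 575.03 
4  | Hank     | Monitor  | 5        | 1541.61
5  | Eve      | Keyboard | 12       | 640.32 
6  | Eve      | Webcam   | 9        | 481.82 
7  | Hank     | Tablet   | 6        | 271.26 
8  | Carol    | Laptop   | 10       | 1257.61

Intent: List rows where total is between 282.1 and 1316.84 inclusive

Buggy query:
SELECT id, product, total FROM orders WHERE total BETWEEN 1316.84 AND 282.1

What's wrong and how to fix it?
Bug: The bounds are reversed; BETWEEN a AND b requires a <= b to match anything

Fix: Swap the bounds so the smaller value comes first

Corrected query:
SELECT id, product, total FROM orders WHERE total BETWEEN 282.1 AND 1316.84

Result:
id | product  | total  
---+----------+--------
1  | Cable    | 290.2  
2  | Monitor  | 289.36 
3  | Cable    | 575.03 
5  | Keyboard | 640.32 
6  | Webcam   | 481.82 
8  | Laptop   | 1257.61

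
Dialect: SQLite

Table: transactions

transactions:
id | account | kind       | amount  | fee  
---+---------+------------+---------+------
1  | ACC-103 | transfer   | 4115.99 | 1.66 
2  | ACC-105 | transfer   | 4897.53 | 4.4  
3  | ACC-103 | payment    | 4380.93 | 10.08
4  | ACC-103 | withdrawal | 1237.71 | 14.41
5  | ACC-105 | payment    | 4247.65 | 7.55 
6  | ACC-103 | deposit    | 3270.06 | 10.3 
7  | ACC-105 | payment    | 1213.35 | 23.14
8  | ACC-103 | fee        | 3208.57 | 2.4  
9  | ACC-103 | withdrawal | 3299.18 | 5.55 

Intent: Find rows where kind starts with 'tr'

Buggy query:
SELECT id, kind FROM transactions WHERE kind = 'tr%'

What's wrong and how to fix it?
Bug: Wildcards only work with LIKE; '=' treats '%' as a literal character

Fix: Replace '=' with LIKE so 'tr%' is treated as a pattern

Corrected query:
SELECT id, kind FROM transactions WHERE kind LIKE 'tr%'

Result:
id | kind    
---+---------
1  | transfer
2  | transfer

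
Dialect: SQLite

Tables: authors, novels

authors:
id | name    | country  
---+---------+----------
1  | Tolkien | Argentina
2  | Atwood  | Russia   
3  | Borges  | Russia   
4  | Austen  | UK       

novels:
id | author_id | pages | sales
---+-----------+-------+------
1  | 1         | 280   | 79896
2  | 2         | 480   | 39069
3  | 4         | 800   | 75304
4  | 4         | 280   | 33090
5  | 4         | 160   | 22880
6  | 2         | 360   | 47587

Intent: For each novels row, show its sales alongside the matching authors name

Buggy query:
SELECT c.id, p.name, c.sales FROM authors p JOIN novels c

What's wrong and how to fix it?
Bug: JOIN with no ON clause produces a cartesian product; every novels row pairs with every authors row

Fix: Add ON c.author_id = p.id to the JOIN

Corrected query:
SELECT c.id, p.name, c.sales FROM authors p JOIN novels c ON c.author_id = p.id

Result:
id | name    | sales
---+---------+------
1  | Tolkien | 79896
2  | Atwood  | 39069
3  | Austen  | 75304
4  | Austen  | 33090
5  | Austen  | 22880
6  | Atwood  | 47587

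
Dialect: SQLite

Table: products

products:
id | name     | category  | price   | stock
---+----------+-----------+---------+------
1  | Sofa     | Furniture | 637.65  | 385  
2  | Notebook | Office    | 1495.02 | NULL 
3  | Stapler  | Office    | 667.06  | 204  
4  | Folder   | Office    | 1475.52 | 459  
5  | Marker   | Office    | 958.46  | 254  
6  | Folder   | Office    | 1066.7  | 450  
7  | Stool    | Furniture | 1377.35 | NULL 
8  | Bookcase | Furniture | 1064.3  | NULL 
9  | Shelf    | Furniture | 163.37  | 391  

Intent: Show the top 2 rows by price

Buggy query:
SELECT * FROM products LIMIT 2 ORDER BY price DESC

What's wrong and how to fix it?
Bug: ORDER BY cannot follow LIMIT; LIMIT is the final clause

Fix: Swap the clauses: ORDER BY first, then LIMIT

Corrected query:
SELECT * FROM products ORDER BY price DESC LIMIT 2

Result:
id | name     | category | price   | stock
---+----------+----------+---------+------
2  | Notebook | Office   | 1495.02 | NULL 
4  | Folder   | Office   | 1475.52 | 459  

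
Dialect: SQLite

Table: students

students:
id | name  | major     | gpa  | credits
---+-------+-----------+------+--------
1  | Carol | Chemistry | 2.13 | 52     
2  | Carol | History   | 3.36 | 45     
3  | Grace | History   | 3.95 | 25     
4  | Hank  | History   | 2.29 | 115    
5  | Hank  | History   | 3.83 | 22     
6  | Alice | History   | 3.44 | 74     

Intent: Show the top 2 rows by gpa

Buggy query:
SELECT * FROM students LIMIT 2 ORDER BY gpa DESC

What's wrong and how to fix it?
Bug: ORDER BY cannot follow LIMIT; LIMIT is the final clause

Fix: Sort with ORDER BY, then apply LIMIT

Corrected query:
SELECT * FROM students ORDER BY gpa DESC LIMIT 2

Result:
id | name  | major   | gpa  | credits
---+-------+---------+------+--------
3  | Grace | History | 3.95 | 25     
5  | Hank  | History | 3.83 | 22     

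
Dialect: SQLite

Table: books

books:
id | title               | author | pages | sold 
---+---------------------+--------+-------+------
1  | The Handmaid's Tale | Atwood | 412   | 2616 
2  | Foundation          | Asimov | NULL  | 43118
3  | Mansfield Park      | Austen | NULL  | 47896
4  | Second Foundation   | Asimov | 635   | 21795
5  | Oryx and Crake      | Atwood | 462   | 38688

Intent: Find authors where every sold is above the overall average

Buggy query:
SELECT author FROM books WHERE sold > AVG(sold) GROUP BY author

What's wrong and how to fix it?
Bug: WHERE evaluates per row before aggregation, so AVG() is unavailable

Fix: Compute the overall average in a scalar subquery and compare each group's MIN against it in HAVING

Corrected query:
SELECT author FROM books GROUP BY author HAVING MIN(sold) > (SELECT AVG(sold) FROM books)

Result:
author
------
Austen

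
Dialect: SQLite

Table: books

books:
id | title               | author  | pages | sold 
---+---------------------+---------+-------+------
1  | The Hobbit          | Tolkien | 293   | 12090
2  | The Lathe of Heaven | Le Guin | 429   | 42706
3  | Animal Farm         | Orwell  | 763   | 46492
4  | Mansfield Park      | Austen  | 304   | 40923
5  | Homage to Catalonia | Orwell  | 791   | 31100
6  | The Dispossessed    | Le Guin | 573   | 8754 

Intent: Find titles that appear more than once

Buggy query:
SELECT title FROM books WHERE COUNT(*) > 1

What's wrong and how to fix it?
Bug: COUNT(*) is an aggregate and cannot be used in WHERE

Fix: Group first, then use HAVING for the count condition

Corrected query:
SELECT title FROM books GROUP BY title HAVING COUNT(*) > 1

Result:
(no rows)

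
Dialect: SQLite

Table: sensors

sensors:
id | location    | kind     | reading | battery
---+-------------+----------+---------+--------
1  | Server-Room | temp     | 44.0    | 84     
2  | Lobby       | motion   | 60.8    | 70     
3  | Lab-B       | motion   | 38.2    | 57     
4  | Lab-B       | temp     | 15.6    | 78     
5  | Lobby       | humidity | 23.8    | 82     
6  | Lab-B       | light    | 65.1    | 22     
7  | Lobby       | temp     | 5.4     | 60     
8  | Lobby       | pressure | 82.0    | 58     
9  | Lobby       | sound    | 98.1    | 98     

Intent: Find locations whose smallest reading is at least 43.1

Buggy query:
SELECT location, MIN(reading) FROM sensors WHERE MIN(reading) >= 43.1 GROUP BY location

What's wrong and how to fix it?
Bug: MIN() in WHERE is a misuse of aggregate

Fix: Replace WHERE with HAVING after the GROUP BY

Corrected query:
SELECT location, MIN(reading) FROM sensors GROUP BY location HAVING MIN(reading) >= 43.1

Result:
location    | MIN(reading)
------------+-------------
Server-Room | 44          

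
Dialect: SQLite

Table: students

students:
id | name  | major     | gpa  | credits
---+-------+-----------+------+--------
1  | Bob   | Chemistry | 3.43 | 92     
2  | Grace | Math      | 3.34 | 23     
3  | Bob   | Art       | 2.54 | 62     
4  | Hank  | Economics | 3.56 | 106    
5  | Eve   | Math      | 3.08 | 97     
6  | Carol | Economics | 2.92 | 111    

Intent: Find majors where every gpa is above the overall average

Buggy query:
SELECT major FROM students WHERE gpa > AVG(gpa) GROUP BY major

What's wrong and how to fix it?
Bug: WHERE evaluates per row before aggregation, so AVG() is unavailable

Fix: Compute the overall average in a scalar subquery and compare each group's MIN against it in HAVING

Corrected query:
SELECT major FROM students GROUP BY major HAVING MIN(gpa) > (SELECT AVG(gpa) FROM students)

Result:
major    
---------
Chemistry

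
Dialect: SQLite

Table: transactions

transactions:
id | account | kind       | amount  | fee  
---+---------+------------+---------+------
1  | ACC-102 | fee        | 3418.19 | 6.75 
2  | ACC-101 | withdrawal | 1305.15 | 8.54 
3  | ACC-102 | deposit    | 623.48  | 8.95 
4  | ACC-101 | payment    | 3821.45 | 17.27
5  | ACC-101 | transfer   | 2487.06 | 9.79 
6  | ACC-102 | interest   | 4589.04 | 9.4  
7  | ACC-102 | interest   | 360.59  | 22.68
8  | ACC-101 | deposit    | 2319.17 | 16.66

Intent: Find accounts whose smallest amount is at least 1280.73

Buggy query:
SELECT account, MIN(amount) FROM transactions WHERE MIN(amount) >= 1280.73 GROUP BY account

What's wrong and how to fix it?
Bug: MIN() in WHERE is a misuse of aggregate

Fix: Replace WHERE with HAVING after the GROUP BY

Corrected query:
SELECT account, MIN(amount) FROM transactions GROUP BY account HAVING MIN(amount) >= 1280.73

Result:
account | MIN(amount)
--------+------------
ACC-101 | 1305.15    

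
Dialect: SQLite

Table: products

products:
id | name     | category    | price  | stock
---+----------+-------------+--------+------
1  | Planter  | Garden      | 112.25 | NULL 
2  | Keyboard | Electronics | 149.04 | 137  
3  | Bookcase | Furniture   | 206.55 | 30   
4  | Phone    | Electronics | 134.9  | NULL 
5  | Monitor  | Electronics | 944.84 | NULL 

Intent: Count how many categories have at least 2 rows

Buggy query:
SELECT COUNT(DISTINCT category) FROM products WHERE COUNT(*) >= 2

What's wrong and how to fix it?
Bug: COUNT(*) cannot appear in WHERE; the per-group count doesn't exist yet

Fix: Use a subquery that GROUPs and filters with HAVING, then count its rows

Corrected query:
SELECT COUNT(*) FROM (SELECT category FROM products GROUP BY category HAVING COUNT(*) >= 2)

Result:
COUNT(*)
--------
1       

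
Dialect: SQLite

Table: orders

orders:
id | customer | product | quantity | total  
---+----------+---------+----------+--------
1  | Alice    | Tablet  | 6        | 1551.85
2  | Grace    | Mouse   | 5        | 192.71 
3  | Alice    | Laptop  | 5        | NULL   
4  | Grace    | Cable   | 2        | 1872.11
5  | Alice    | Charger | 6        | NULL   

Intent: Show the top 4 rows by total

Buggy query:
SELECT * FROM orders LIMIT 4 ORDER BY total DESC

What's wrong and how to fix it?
Bug: ORDER BY cannot follow LIMIT; LIMIT is the final clause

Fix: Swap the clauses: ORDER BY first, then LIMIT

Corrected query:
SELECT * FROM orders ORDER BY total DESC LIMIT 4

Result:
id | customer | product | quantity | total  
---+----------+---------+----------+--------
4  | Grace    | Cable   | 2        | 1872.11
1  | Alice    | Tablet  | 6        | 1551.85
2  | Grace    | Mouse   | 5        | 192.71 
3  | Alice    | Laptop  | 5        | NULL   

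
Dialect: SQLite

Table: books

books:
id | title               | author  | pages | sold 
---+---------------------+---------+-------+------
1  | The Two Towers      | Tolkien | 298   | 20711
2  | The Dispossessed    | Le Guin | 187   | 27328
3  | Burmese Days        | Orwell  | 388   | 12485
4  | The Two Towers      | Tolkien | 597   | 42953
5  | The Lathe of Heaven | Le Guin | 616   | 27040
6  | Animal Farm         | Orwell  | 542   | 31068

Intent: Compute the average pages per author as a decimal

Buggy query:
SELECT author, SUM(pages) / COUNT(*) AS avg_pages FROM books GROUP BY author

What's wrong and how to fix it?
Bug: SUM(pages) and COUNT(*) are both integers; the division truncates the fractional part

Fix: Multiply by 1.0 (or CAST to REAL) to force floating-point division

Corrected query:
SELECT author, SUM(pages) * 1.0 / COUNT(*) AS avg_pages FROM books GROUP BY author

Result:
author  | avg_pages
--------+----------
Le Guin | 401.5    
Orwell  | 465      
Tolkien | 447.5    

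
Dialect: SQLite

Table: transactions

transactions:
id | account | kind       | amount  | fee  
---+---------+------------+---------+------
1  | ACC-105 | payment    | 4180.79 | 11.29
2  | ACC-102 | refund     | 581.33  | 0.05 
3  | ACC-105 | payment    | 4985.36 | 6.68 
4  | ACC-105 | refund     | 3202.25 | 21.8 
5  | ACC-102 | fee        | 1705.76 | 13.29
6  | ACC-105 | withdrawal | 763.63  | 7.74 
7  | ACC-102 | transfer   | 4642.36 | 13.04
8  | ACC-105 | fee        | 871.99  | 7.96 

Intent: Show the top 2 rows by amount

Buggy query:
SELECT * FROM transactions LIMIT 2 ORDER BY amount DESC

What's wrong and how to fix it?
Bug: LIMIT must come after ORDER BY

Fix: Sort with ORDER BY, then apply LIMIT

Corrected query:
SELECT * FROM transactions ORDER BY amount DESC LIMIT 2

Result:
id | account | kind     | amount  | fee  
---+---------+----------+---------+------
3  | ACC-105 | payment  | 4985.36 | 6.68 
7  | ACC-102 | transfer | 4642.36 | 13.04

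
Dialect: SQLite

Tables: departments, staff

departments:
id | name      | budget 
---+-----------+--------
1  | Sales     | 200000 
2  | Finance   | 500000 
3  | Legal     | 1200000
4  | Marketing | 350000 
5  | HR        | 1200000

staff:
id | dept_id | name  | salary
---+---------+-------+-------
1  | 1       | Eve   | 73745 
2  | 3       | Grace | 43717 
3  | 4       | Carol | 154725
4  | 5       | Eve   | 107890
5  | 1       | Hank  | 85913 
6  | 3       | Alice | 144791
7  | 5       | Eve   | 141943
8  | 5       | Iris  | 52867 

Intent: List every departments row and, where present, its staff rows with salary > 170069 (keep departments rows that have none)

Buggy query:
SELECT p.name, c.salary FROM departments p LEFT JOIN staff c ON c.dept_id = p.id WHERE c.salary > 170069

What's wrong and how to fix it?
Bug: A WHERE condition on the right-hand table after LEFT JOIN drops unmatched parents

Fix: Put 'c.salary > 170069' in the JOIN's ON clause instead of WHERE

Corrected query:
SELECT p.name, c.salary FROM departments p LEFT JOIN staff c ON c.dept_id = p.id AND c.salary > 170069

Result:
name      | salary
----------+-------
Sales     | NULL  
Finance   | NULL  
Legal     | NULL  
Marketing | NULL  
HR        | NULL  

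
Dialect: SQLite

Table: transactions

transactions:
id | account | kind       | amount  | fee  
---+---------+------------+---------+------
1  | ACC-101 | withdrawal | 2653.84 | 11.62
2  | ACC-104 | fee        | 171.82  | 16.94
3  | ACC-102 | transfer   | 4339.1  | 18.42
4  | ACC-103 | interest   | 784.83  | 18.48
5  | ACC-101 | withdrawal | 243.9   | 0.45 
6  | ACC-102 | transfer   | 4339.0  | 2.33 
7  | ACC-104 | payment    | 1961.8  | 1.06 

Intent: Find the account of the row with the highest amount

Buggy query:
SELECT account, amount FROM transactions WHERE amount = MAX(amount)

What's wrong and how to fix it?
Bug: MAX(amount) is an aggregate and cannot be used directly in WHERE

Fix: Wrap MAX in a scalar subquery so WHERE compares against a single value

Corrected query:
SELECT account, amount FROM transactions WHERE amount = (SELECT MAX(amount) FROM transactions)

Result:
account | amount
--------+-------
ACC-102 | 4339.1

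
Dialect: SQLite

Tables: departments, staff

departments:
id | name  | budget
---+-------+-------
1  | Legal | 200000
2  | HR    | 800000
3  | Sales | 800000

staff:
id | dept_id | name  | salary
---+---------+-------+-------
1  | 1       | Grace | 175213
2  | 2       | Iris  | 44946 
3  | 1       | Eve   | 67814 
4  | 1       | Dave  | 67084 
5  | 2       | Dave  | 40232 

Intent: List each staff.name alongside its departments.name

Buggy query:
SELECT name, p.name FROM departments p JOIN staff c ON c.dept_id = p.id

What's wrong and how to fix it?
Bug: Both tables have a 'name' column; the unqualified reference is ambiguous

Fix: Qualify the column with its table alias (c.name)

Corrected query:
SELECT c.name, p.name FROM departments p JOIN staff c ON c.dept_id = p.id

Result:
name  | name 
------+------
Grace | Legal
Iris  | HR   
Eve   | Legal
Dave  | Legal
Dave  | HR   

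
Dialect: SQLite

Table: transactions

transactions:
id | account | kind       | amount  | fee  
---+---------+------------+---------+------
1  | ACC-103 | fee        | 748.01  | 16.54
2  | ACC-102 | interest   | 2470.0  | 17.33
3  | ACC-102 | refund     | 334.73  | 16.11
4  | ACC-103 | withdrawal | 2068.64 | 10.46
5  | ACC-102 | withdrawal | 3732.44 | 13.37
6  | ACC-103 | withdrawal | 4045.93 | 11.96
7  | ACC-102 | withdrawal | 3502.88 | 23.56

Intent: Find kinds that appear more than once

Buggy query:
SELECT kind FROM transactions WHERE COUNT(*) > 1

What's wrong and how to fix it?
Bug: COUNT(*) is an aggregate and cannot be used in WHERE

Fix: Group first, then use HAVING for the count condition

Corrected query:
SELECT kind FROM transactions GROUP BY kind HAVING COUNT(*) > 1

Result:
kind      
----------
withdrawal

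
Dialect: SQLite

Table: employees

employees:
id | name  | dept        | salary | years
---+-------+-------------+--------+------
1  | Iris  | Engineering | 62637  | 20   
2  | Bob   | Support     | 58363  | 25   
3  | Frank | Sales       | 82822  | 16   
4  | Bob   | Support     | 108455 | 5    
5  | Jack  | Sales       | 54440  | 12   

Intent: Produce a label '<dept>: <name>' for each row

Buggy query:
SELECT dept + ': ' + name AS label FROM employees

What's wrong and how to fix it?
Bug: SQLite uses || for string concatenation; + coerces text to numbers (yielding 0)

Fix: Replace + with || to concatenate text

Corrected query:
SELECT dept || ': ' || name AS label FROM employees

Result:
label            
-----------------
Engineering: Iris
Support: Bob     
Sales: Frank     
Support: Bob     
Sales: Jack      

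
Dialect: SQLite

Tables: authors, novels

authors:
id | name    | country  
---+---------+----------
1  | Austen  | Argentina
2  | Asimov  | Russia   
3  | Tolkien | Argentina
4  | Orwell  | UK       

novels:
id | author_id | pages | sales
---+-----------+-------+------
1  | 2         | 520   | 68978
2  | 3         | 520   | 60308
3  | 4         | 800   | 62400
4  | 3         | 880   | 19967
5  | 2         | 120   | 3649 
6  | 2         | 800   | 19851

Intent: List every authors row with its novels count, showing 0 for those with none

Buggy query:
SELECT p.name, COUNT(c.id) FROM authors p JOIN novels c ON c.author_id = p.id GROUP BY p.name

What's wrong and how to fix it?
Bug: INNER JOIN drops authors rows that have no matching novels rows

Fix: Switch to LEFT JOIN to retain unmatched parent rows

Corrected query:
SELECT p.name, COUNT(c.id) FROM authors p LEFT JOIN novels c ON c.author_id = p.id GROUP BY p.name

Result:
name    | COUNT(c.id)
--------+------------
Asimov  | 3          
Austen  | 0          
Orwell  | 1          
Tolkien | 2          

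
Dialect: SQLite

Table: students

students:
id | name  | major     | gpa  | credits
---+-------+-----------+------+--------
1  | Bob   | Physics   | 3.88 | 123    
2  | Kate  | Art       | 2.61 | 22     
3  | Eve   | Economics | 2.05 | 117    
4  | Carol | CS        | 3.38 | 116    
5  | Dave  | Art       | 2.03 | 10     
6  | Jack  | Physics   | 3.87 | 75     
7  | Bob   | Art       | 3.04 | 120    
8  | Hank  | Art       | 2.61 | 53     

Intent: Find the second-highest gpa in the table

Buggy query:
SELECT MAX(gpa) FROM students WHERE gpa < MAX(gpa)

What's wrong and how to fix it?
Bug: The inner MAX is an aggregate inside WHERE, which is not allowed

Fix: Compute the overall MAX in a subquery, then take MAX of rows below it

Corrected query:
SELECT MAX(gpa) FROM students WHERE gpa < (SELECT MAX(gpa) FROM students)

Result:
MAX(gpa)
--------
3.87    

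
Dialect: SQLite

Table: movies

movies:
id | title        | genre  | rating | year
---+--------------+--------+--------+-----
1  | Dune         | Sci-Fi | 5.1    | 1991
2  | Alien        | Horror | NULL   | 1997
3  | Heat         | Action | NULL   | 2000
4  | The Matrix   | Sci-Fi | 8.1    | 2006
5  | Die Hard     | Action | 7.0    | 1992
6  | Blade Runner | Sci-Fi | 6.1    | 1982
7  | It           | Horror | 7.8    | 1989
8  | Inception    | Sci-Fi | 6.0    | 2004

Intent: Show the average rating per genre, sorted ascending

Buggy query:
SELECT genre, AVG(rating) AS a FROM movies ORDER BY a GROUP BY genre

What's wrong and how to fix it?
Bug: ORDER BY appears before GROUP BY; SQL clause order requires GROUP BY first

Fix: Move ORDER BY to the end, after GROUP BY

Corrected query:
SELECT genre, AVG(rating) AS a FROM movies GROUP BY genre ORDER BY a

Result:
genre  | a    
-------+------
Sci-Fi | 6.325
Action | 7    
Horror | 7.8  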